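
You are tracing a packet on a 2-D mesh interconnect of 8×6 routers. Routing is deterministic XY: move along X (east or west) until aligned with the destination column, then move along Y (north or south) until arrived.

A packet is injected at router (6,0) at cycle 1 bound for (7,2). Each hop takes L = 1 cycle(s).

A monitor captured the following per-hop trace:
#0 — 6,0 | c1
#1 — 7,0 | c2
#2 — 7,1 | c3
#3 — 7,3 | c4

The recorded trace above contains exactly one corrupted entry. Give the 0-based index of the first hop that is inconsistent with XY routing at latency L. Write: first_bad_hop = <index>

[1] (+1,+0) / 1c ⇒ ok
[2] (+0,+1) / 1c ⇒ ok
[3] (+0,+2) / 1c ⇒ BAD: non-unit step

first_bad_hop = 3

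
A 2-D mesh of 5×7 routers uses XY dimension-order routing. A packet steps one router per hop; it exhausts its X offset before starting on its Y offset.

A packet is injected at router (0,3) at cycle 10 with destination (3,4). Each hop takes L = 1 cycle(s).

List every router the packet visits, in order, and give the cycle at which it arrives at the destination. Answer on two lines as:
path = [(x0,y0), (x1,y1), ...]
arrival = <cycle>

[0] x=0 y=3 t=10
[1] x=1 y=3 t=11 →E
[2] x=2 y=3 t=12 →E
[3] x=3 y=3 t=13 →E
[4] x=3 y=4 t=14 →N

path = [(0,3), (1,3), (2,3), (3,3), (3,4)]
arrival = 14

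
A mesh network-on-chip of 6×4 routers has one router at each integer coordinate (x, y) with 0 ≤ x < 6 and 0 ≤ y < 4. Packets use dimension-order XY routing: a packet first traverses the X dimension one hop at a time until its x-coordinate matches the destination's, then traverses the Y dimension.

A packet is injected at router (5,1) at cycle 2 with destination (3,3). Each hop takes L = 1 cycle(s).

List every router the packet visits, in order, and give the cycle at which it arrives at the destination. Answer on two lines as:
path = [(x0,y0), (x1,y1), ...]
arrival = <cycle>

path = [(5,1), (4,1), (3,1), (3,2), (3,3)]
arrival = 6

src (5,1)  cyc=2
W→(4,1)  cyc=3
W→(3,1)  cyc=4
N→(3,2)  cyc=5
N→(3,3)  cyc=6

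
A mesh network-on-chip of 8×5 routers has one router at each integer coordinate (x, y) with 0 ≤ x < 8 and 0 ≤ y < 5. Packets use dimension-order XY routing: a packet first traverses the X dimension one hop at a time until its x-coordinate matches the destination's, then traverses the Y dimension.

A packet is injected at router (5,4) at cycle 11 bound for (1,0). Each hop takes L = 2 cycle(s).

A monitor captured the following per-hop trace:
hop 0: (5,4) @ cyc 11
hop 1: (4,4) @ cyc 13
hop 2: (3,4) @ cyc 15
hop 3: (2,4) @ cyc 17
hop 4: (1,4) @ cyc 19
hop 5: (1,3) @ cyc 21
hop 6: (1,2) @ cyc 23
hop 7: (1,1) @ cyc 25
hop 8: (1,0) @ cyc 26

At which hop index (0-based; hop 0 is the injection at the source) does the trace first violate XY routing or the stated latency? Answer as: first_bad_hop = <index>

first_bad_hop = 8

check 1→ d=(-1,0) cyc+2: ok
check 2→ d=(-1,0) cyc+2: ok
check 3→ d=(-1,0) cyc+2: ok
check 4→ d=(-1,0) cyc+2: ok
check 5→ d=(0,-1) cyc+2: ok
check 6→ d=(0,-1) cyc+2: ok
check 7→ d=(0,-1) cyc+2: ok
check 8→ d=(0,-1) cyc+1: BAD: Δcyc=1≠L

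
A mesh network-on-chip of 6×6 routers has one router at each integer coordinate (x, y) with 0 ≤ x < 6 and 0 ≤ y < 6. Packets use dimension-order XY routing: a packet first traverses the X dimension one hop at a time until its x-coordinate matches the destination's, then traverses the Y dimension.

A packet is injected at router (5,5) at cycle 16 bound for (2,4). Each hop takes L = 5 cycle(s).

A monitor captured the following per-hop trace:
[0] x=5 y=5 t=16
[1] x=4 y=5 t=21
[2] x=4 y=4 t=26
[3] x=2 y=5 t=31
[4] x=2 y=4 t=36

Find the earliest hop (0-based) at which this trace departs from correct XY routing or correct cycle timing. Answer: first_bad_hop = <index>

check 1→ d=(-1,0) cyc+5: ok
check 2→ d=(0,-1) cyc+5: BAD: Y-move but x=4≠2

first_bad_hop = 2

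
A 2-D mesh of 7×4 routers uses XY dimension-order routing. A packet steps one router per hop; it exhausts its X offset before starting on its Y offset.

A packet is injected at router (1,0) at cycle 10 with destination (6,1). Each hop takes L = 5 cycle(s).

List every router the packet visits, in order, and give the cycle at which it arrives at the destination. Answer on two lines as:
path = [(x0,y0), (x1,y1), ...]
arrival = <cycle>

[0] x=1 y=0 t=10
[1] x=2 y=0 t=15 →E
[2] x=3 y=0 t=20 →E
[3] x=4 y=0 t=25 →E
[4] x=5 y=0 t=30 →E
[5] x=6 y=0 t=35 →E
[6] x=6 y=1 t=40 →N

path = [(1,0), (2,0), (3,0), (4,0), (5,0), (6,0), (6,1)]
arrival = 40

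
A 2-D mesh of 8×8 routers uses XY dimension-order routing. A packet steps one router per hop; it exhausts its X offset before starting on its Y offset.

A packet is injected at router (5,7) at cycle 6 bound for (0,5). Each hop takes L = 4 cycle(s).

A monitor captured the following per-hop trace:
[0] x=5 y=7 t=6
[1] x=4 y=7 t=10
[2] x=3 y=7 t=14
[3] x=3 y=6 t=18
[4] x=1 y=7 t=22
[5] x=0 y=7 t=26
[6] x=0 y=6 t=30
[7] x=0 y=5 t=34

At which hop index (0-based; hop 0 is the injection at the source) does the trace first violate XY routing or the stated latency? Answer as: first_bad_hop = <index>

first_bad_hop = 3

check 1→ d=(-1,0) cyc+4: ok
check 2→ d=(-1,0) cyc+4: ok
check 3→ d=(0,-1) cyc+4: BAD: Y-move but x=3≠0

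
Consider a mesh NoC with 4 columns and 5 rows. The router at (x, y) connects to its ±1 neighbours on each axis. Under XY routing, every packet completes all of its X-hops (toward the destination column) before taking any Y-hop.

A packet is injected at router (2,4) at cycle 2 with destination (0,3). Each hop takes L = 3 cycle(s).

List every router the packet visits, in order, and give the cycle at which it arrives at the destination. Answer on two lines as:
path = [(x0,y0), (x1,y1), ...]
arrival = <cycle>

t=2: at (2,4)
t=5: at (1,4) after W
t=8: at (0,4) after W
t=11: at (0,3) after S

path = [(2,4), (1,4), (0,4), (0,3)]
arrival = 11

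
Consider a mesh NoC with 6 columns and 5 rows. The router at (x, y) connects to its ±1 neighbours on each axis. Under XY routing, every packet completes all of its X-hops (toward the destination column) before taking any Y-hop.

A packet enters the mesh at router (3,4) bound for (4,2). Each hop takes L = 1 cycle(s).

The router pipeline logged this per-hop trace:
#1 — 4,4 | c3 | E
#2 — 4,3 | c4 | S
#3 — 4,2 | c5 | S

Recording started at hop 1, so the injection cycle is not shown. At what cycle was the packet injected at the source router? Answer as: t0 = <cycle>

Hop 1 reached at cycle 3; hop k is at t0 + k·L.
t0 = cyc[1] − L = 3 − 1 = 2.

t0 = 2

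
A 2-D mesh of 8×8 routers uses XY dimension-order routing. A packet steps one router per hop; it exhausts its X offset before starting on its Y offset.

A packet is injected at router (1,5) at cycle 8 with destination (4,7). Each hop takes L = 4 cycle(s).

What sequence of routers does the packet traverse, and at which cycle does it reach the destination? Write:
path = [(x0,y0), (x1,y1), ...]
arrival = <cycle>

path = [(1,5), (2,5), (3,5), (4,5), (4,6), (4,7)]
arrival = 28

hop 0: (1,5) @ cyc 8
hop 1: (2,5) @ cyc 12  [E]
hop 2: (3,5) @ cyc 16  [E]
hop 3: (4,5) @ cyc 20  [E]
hop 4: (4,6) @ cyc 24  [N]
hop 5: (4,7) @ cyc 28  [N]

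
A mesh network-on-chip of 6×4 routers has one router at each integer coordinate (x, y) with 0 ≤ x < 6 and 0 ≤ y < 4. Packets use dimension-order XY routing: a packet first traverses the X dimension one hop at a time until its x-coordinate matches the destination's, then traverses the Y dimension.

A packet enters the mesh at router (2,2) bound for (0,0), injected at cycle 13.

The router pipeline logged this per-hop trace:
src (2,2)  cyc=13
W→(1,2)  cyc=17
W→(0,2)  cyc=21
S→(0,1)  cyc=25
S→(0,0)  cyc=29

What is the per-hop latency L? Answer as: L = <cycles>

L = 4

Δcyc across hop 0→1: 17 − 13 = 4.
Each hop adds L, hence L = 4.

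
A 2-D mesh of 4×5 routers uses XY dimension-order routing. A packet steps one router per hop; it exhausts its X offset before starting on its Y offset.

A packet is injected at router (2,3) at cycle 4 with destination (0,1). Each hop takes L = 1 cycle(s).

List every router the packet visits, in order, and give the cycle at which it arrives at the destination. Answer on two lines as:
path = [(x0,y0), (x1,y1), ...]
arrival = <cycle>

path = [(2,3), (1,3), (0,3), (0,2), (0,1)]
arrival = 8

[0] x=2 y=3 t=4
[1] x=1 y=3 t=5 →W
[2] x=0 y=3 t=6 →W
[3] x=0 y=2 t=7 →S
[4] x=0 y=1 t=8 →S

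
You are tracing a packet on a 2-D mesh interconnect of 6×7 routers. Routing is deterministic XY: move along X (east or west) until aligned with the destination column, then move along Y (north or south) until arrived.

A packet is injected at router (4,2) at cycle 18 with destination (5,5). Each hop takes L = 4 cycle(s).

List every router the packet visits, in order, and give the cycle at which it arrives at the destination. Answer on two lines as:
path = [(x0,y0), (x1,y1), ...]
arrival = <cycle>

path = [(4,2), (5,2), (5,3), (5,4), (5,5)]
arrival = 34

#0 — 4,2 | c18
#1 — 5,2 | c22 | E
#2 — 5,3 | c26 | N
#3 — 5,4 | c30 | N
#4 — 5,5 | c34 | N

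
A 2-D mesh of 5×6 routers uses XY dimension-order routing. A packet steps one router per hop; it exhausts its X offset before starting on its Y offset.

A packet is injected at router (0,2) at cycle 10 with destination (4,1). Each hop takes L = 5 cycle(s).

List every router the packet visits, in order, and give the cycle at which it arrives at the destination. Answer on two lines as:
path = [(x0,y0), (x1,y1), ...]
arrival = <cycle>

[0] x=0 y=2 t=10
[1] x=1 y=2 t=15 →E
[2] x=2 y=2 t=20 →E
[3] x=3 y=2 t=25 →E
[4] x=4 y=2 t=30 →E
[5] x=4 y=1 t=35 →S

path = [(0,2), (1,2), (2,2), (3,2), (4,2), (4,1)]
arrival = 35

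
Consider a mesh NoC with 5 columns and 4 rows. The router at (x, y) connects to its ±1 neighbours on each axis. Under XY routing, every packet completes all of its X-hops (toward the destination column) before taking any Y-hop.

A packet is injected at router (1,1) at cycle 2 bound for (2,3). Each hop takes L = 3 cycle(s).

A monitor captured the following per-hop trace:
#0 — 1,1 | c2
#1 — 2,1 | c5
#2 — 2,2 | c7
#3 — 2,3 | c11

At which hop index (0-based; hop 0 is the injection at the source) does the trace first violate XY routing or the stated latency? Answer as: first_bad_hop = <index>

first_bad_hop = 2

[1] (+1,+0) / 3c ⇒ ok
[2] (+0,+1) / 2c ⇒ BAD: Δcyc=2≠L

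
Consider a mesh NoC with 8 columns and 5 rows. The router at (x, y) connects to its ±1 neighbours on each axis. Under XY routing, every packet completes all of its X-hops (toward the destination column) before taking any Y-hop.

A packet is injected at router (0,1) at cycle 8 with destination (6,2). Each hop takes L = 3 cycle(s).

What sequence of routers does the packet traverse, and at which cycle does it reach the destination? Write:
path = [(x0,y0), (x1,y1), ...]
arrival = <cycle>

[0] x=0 y=1 t=8
[1] x=1 y=1 t=11 →E
[2] x=2 y=1 t=14 →E
[3] x=3 y=1 t=17 →E
[4] x=4 y=1 t=20 →E
[5] x=5 y=1 t=23 →E
[6] x=6 y=1 t=26 →E
[7] x=6 y=2 t=29 →N

path = [(0,1), (1,1), (2,1), (3,1), (4,1), (5,1), (6,1), (6,2)]
arrival = 29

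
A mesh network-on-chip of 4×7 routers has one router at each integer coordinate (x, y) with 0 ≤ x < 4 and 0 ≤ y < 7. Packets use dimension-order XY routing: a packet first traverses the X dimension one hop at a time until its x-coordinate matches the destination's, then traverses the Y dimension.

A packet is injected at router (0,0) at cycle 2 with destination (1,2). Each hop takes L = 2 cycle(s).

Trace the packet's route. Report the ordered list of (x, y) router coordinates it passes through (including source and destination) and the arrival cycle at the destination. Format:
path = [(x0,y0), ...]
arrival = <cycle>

  0. router=(0,0) cycle=2 (inject)
  1. router=(1,0) cycle=4 dir=E
  2. router=(1,1) cycle=6 dir=N
  3. router=(1,2) cycle=8 dir=N

path = [(0,0), (1,0), (1,1), (1,2)]
arrival = 8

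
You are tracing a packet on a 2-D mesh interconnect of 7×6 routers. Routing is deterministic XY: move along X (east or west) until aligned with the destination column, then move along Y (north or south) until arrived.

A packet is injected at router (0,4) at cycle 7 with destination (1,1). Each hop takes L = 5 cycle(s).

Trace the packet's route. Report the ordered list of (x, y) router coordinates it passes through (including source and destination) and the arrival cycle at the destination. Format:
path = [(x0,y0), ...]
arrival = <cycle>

path = [(0,4), (1,4), (1,3), (1,2), (1,1)]
arrival = 27

#0 — 0,4 | c7
#1 — 1,4 | c12 | E
#2 — 1,3 | c17 | S
#3 — 1,2 | c22 | S
#4 — 1,1 | c27 | S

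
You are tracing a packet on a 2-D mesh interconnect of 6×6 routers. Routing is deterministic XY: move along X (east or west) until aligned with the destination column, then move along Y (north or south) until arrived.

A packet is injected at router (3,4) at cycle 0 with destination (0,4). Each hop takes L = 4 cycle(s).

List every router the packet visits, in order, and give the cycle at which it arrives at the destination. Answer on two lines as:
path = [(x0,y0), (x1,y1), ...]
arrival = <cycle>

t=0: at (3,4)
t=4: at (2,4) after W
t=8: at (1,4) after W
t=12: at (0,4) after W

path = [(3,4), (2,4), (1,4), (0,4)]
arrival = 12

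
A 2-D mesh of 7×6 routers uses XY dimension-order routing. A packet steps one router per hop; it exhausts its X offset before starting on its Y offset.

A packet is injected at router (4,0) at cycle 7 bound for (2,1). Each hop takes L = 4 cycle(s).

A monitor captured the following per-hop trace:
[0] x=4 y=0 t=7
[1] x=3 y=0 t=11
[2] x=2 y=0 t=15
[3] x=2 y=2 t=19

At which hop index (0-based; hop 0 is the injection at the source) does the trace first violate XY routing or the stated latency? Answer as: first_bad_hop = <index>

first_bad_hop = 3

check 1→ d=(-1,0) cyc+4: ok
check 2→ d=(-1,0) cyc+4: ok
check 3→ d=(0,2) cyc+4: BAD: non-unit step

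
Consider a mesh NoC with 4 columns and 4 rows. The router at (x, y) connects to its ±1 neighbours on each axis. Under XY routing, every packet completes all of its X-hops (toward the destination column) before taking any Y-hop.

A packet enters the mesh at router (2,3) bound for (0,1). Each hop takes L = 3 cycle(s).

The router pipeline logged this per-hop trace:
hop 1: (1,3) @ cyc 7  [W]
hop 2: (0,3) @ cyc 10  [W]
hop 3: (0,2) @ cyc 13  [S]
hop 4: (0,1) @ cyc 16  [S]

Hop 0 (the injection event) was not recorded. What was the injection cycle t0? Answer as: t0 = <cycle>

At hop 1 the cycle is 7; in general cyc_k = t0 + kL.
Therefore t0 = 7 − L = 4.

t0 = 4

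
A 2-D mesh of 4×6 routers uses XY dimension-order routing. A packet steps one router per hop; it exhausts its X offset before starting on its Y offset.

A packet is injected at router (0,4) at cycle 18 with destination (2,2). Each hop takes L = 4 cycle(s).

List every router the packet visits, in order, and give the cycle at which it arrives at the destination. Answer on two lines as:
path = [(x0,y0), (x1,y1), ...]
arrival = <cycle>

path = [(0,4), (1,4), (2,4), (2,3), (2,2)]
arrival = 34

t=18: at (0,4)
t=22: at (1,4) after E
t=26: at (2,4) after E
t=30: at (2,3) after S
t=34: at (2,2) after S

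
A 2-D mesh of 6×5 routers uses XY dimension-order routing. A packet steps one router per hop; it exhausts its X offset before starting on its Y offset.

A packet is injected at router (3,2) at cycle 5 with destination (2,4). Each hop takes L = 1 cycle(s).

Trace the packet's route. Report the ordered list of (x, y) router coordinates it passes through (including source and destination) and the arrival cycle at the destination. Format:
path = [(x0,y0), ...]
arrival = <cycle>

  0. router=(3,2) cycle=5 (inject)
  1. router=(2,2) cycle=6 dir=W
  2. router=(2,3) cycle=7 dir=N
  3. router=(2,4) cycle=8 dir=N

path = [(3,2), (2,2), (2,3), (2,4)]
arrival = 8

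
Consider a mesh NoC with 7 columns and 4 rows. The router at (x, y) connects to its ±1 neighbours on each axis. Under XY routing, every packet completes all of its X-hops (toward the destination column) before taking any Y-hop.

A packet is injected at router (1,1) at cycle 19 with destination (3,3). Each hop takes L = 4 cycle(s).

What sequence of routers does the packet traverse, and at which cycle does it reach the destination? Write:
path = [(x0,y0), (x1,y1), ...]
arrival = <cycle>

#0 — 1,1 | c19
#1 — 2,1 | c23 | E
#2 — 3,1 | c27 | E
#3 — 3,2 | c31 | N
#4 — 3,3 | c35 | N

path = [(1,1), (2,1), (3,1), (3,2), (3,3)]
arrival = 35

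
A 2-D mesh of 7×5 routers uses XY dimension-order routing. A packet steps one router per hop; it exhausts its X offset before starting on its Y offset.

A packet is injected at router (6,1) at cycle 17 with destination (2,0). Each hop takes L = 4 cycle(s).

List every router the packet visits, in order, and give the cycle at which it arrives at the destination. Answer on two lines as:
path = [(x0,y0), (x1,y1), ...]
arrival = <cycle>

path = [(6,1), (5,1), (4,1), (3,1), (2,1), (2,0)]
arrival = 37

hop 0: (6,1) @ cyc 17
hop 1: (5,1) @ cyc 21  [W]
hop 2: (4,1) @ cyc 25  [W]
hop 3: (3,1) @ cyc 29  [W]
hop 4: (2,1) @ cyc 33  [W]
hop 5: (2,0) @ cyc 37  [S]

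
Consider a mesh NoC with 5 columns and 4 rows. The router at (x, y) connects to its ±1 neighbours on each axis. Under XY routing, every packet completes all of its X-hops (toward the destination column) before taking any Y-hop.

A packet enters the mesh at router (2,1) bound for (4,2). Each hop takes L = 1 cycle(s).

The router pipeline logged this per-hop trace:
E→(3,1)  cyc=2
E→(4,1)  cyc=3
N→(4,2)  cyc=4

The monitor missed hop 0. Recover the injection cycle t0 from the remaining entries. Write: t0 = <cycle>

t0 = 1

At hop 1 the cycle is 2; in general cyc_k = t0 + kL.
So t0 = 2 − 1·1 = 1.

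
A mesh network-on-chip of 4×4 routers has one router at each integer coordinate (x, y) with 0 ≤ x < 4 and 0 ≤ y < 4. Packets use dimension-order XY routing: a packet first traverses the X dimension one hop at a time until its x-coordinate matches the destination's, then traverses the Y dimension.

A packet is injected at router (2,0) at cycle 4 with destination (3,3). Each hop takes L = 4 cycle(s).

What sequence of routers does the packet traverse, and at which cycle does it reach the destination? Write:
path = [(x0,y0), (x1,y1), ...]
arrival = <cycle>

path = [(2,0), (3,0), (3,1), (3,2), (3,3)]
arrival = 20

t=4: at (2,0)
t=8: at (3,0) after E
t=12: at (3,1) after N
t=16: at (3,2) after N
t=20: at (3,3) after N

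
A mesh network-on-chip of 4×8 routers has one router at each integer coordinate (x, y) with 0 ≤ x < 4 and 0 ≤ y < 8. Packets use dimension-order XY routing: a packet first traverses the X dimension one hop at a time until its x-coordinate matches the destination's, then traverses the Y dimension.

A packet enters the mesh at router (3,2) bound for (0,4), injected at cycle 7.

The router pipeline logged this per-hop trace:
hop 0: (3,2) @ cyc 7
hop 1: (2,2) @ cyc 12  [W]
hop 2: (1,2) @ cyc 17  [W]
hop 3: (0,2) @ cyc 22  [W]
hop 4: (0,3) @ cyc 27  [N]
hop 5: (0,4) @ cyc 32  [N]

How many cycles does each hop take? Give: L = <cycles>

cyc[1] − cyc[0] = 12 − 7 = 5.
Per-hop latency L = Δcyc = 5.

L = 5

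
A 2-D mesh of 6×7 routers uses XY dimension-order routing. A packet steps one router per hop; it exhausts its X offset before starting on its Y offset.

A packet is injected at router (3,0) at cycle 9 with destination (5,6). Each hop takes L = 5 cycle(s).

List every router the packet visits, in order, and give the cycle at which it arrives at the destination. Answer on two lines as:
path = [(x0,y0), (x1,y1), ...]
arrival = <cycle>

path = [(3,0), (4,0), (5,0), (5,1), (5,2), (5,3), (5,4), (5,5), (5,6)]
arrival = 49

hop 0: (3,0) @ cyc 9
hop 1: (4,0) @ cyc 14  [E]
hop 2: (5,0) @ cyc 19  [E]
hop 3: (5,1) @ cyc 24  [N]
hop 4: (5,2) @ cyc 29  [N]
hop 5: (5,3) @ cyc 34  [N]
hop 6: (5,4) @ cyc 39  [N]
hop 7: (5,5) @ cyc 44  [N]
hop 8: (5,6) @ cyc 49  [N]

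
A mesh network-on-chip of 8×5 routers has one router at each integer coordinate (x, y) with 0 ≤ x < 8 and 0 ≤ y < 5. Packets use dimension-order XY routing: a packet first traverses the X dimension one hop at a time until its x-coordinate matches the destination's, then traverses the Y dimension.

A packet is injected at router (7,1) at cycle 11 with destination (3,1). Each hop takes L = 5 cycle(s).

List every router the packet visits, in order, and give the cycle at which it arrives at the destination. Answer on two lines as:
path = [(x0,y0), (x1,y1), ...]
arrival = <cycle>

src (7,1)  cyc=11
W→(6,1)  cyc=16
W→(5,1)  cyc=21
W→(4,1)  cyc=26
W→(3,1)  cyc=31

path = [(7,1), (6,1), (5,1), (4,1), (3,1)]
arrival = 31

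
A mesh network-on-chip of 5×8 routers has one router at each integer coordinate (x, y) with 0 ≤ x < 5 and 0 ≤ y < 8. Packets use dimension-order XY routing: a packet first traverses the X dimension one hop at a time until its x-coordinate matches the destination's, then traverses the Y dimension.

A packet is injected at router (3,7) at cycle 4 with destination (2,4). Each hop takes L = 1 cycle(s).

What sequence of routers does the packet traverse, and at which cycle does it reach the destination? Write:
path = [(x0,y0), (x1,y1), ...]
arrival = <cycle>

path = [(3,7), (2,7), (2,6), (2,5), (2,4)]
arrival = 8

#0 — 3,7 | c4
#1 — 2,7 | c5 | W
#2 — 2,6 | c6 | S
#3 — 2,5 | c7 | S
#4 — 2,4 | c8 | S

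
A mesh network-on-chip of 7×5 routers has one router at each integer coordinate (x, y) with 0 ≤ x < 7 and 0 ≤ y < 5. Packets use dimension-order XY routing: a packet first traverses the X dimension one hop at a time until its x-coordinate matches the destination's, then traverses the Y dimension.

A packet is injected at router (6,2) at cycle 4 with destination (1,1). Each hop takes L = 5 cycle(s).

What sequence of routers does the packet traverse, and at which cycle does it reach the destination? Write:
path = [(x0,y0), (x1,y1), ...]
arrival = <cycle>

t=4: at (6,2)
t=9: at (5,2) after W
t=14: at (4,2) after W
t=19: at (3,2) after W
t=24: at (2,2) after W
t=29: at (1,2) after W
t=34: at (1,1) after S

path = [(6,2), (5,2), (4,2), (3,2), (2,2), (1,2), (1,1)]
arrival = 34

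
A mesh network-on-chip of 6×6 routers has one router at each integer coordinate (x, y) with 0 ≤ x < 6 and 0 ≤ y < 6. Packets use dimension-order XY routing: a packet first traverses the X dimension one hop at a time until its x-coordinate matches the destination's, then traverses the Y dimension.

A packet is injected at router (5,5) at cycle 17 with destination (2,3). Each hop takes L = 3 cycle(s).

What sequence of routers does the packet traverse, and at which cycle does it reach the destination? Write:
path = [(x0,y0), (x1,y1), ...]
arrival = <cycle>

path = [(5,5), (4,5), (3,5), (2,5), (2,4), (2,3)]
arrival = 32

#0 — 5,5 | c17
#1 — 4,5 | c20 | W
#2 — 3,5 | c23 | W
#3 — 2,5 | c26 | W
#4 — 2,4 | c29 | S
#5 — 2,3 | c32 | S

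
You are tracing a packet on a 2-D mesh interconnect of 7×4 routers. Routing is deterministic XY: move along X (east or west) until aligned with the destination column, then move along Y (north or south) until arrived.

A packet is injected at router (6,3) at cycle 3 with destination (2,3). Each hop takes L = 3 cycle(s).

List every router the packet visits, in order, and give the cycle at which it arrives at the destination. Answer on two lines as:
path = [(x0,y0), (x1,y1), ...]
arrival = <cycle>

path = [(6,3), (5,3), (4,3), (3,3), (2,3)]
arrival = 15

[0] x=6 y=3 t=3
[1] x=5 y=3 t=6 →W
[2] x=4 y=3 t=9 →W
[3] x=3 y=3 t=12 →W
[4] x=2 y=3 t=15 →W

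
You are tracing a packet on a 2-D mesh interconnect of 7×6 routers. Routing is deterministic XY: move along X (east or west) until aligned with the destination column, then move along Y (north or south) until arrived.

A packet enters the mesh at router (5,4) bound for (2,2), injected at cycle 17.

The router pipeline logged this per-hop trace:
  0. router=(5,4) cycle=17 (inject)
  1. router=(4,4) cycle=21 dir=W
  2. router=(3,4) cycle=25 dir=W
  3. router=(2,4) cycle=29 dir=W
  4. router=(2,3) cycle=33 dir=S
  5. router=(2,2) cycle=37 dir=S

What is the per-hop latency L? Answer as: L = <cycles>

cyc[1] − cyc[0] = 21 − 17 = 4.
That increment is L by definition: L = 4.

L = 4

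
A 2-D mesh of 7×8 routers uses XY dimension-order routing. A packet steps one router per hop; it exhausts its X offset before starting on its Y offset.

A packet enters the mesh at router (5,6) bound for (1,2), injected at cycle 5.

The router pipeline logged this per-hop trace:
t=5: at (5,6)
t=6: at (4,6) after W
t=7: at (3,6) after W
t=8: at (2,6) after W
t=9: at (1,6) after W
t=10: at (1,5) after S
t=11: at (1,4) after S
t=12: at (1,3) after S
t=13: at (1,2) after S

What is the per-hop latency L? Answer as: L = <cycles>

L = 1

From hop 0 (5) to hop 1 (6): +1 cycles.
That increment is L by definition: L = 1.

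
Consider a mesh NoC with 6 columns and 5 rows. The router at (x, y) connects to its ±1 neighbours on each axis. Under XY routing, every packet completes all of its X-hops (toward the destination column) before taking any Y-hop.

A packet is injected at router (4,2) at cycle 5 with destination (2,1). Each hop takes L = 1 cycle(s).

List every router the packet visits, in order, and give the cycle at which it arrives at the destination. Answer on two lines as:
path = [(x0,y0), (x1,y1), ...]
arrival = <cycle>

src (4,2)  cyc=5
W→(3,2)  cyc=6
W→(2,2)  cyc=7
S→(2,1)  cyc=8

path = [(4,2), (3,2), (2,2), (2,1)]
arrival = 8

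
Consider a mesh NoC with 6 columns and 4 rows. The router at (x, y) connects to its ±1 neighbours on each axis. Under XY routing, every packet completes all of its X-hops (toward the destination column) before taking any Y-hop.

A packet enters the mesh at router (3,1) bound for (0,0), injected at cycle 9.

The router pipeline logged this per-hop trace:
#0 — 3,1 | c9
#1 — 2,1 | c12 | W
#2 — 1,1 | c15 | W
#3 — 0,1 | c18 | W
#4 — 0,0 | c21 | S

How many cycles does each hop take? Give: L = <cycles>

L = 3

cyc[1] − cyc[0] = 12 − 9 = 3.
Per-hop latency L = Δcyc = 3.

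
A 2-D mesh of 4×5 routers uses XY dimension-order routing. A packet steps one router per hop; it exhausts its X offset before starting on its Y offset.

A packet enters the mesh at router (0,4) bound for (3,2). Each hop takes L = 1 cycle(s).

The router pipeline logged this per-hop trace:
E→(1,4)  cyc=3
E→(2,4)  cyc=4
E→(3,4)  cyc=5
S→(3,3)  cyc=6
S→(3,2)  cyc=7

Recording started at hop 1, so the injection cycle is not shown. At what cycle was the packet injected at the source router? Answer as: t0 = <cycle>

cyc[1] = 3 and cyc[k] = t0 + k·L for every k.
So t0 = 3 − 1·1 = 2.

t0 = 2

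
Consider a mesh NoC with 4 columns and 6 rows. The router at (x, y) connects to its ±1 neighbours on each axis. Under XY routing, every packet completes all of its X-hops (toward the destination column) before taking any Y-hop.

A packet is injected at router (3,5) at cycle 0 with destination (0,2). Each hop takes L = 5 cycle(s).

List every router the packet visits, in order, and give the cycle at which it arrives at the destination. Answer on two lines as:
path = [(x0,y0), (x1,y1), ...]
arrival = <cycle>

path = [(3,5), (2,5), (1,5), (0,5), (0,4), (0,3), (0,2)]
arrival = 30

[0] x=3 y=5 t=0
[1] x=2 y=5 t=5 →W
[2] x=1 y=5 t=10 →W
[3] x=0 y=5 t=15 →W
[4] x=0 y=4 t=20 →S
[5] x=0 y=3 t=25 →S
[6] x=0 y=2 t=30 →S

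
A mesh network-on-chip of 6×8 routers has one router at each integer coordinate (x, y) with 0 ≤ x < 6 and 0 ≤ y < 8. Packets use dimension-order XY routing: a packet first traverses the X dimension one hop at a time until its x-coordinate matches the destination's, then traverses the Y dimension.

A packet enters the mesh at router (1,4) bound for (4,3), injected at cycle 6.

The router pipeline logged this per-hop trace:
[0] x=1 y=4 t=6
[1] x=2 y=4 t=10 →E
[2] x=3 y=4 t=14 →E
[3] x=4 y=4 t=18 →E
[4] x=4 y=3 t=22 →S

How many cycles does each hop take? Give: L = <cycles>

L = 4

From hop 0 (6) to hop 1 (10): +4 cycles.
That increment is L by definition: L = 4.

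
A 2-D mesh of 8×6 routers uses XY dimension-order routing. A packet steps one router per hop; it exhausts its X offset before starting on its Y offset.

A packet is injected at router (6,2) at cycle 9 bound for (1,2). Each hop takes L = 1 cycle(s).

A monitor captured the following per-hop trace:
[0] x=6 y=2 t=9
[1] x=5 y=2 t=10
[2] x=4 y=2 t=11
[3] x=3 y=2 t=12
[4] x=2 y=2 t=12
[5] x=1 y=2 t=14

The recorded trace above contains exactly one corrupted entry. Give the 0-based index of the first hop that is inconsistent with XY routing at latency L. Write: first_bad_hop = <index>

  1: Δx=-1 Δy=+0 Δt=1 [ok]
  2: Δx=-1 Δy=+0 Δt=1 [ok]
  3: Δx=-1 Δy=+0 Δt=1 [ok]
  4: Δx=-1 Δy=+0 Δt=0 [BAD: Δcyc=0≠L]

first_bad_hop = 4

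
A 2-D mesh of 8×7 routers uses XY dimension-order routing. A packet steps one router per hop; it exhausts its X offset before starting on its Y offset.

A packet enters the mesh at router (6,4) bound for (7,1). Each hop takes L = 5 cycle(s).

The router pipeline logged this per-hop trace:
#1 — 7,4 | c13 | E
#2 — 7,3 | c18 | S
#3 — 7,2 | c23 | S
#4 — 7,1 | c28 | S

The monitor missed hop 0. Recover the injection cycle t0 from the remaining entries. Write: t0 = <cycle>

Hop 1 reached at cycle 13; hop k is at t0 + k·L.
t0 = cyc[1] − L = 13 − 5 = 8.

t0 = 8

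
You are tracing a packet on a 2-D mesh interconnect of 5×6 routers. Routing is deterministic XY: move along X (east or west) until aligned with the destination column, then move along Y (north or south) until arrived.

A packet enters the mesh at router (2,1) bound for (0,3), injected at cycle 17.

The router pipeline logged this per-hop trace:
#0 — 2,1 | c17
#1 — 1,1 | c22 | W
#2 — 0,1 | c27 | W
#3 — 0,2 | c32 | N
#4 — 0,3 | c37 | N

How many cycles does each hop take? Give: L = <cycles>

cyc[1] − cyc[0] = 22 − 17 = 5.
Per-hop latency L = Δcyc = 5.

L = 5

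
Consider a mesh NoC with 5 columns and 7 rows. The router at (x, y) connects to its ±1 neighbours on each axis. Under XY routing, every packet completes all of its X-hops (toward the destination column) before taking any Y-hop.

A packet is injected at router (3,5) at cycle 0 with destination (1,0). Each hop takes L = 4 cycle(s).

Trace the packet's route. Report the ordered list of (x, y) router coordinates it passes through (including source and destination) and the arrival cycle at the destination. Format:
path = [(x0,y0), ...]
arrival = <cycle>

path = [(3,5), (2,5), (1,5), (1,4), (1,3), (1,2), (1,1), (1,0)]
arrival = 28

t=0: at (3,5)
t=4: at (2,5) after W
t=8: at (1,5) after W
t=12: at (1,4) after S
t=16: at (1,3) after S
t=20: at (1,2) after S
t=24: at (1,1) after S
t=28: at (1,0) after S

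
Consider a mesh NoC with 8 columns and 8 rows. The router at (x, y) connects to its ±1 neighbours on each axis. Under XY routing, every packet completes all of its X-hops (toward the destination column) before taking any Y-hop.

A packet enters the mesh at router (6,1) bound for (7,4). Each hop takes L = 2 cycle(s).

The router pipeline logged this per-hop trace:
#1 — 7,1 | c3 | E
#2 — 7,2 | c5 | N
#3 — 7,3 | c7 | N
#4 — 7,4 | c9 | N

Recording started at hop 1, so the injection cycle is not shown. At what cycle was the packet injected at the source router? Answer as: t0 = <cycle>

t0 = 1

Hop 1 reached at cycle 3; hop k is at t0 + k·L.
Subtract one hop: t0 = 3 − 2 = 1.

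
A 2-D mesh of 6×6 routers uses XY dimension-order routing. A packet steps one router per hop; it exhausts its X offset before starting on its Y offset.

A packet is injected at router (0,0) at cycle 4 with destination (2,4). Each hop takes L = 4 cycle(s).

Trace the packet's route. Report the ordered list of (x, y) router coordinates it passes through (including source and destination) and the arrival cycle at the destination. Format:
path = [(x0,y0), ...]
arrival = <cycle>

path = [(0,0), (1,0), (2,0), (2,1), (2,2), (2,3), (2,4)]
arrival = 28

src (0,0)  cyc=4
E→(1,0)  cyc=8
E→(2,0)  cyc=12
N→(2,1)  cyc=16
N→(2,2)  cyc=20
N→(2,3)  cyc=24
N→(2,4)  cyc=28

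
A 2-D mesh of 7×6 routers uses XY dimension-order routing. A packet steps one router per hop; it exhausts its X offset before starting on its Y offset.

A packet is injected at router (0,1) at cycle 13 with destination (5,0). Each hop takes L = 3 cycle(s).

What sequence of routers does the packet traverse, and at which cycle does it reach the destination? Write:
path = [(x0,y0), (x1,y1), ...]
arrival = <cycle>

path = [(0,1), (1,1), (2,1), (3,1), (4,1), (5,1), (5,0)]
arrival = 31

[0] x=0 y=1 t=13
[1] x=1 y=1 t=16 →E
[2] x=2 y=1 t=19 →E
[3] x=3 y=1 t=22 →E
[4] x=4 y=1 t=25 →E
[5] x=5 y=1 t=28 →E
[6] x=5 y=0 t=31 →S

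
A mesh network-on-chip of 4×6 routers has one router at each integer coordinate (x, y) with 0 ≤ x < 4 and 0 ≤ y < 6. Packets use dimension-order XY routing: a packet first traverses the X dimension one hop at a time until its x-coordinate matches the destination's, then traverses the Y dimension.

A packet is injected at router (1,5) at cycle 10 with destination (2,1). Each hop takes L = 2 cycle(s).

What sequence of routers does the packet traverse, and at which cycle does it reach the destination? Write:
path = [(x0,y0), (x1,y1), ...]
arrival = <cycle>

path = [(1,5), (2,5), (2,4), (2,3), (2,2), (2,1)]
arrival = 20

hop 0: (1,5) @ cyc 10
hop 1: (2,5) @ cyc 12  [E]
hop 2: (2,4) @ cyc 14  [S]
hop 3: (2,3) @ cyc 16  [S]
hop 4: (2,2) @ cyc 18  [S]
hop 5: (2,1) @ cyc 20  [S]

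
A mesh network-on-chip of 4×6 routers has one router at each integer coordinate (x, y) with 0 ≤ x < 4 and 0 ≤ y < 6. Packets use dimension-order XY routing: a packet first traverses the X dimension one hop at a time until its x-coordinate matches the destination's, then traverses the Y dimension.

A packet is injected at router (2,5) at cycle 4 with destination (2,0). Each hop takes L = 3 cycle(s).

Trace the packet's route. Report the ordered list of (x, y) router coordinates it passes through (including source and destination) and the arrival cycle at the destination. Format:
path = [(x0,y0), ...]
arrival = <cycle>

hop 0: (2,5) @ cyc 4
hop 1: (2,4) @ cyc 7  [S]
hop 2: (2,3) @ cyc 10  [S]
hop 3: (2,2) @ cyc 13  [S]
hop 4: (2,1) @ cyc 16  [S]
hop 5: (2,0) @ cyc 19  [S]

path = [(2,5), (2,4), (2,3), (2,2), (2,1), (2,0)]
arrival = 19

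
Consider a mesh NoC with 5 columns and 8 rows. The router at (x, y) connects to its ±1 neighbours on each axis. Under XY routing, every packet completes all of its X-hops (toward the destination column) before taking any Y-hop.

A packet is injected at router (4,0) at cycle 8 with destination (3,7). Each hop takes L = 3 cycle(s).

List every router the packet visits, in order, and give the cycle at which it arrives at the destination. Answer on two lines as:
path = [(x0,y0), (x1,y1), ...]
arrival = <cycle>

hop 0: (4,0) @ cyc 8
hop 1: (3,0) @ cyc 11  [W]
hop 2: (3,1) @ cyc 14  [N]
hop 3: (3,2) @ cyc 17  [N]
hop 4: (3,3) @ cyc 20  [N]
hop 5: (3,4) @ cyc 23  [N]
hop 6: (3,5) @ cyc 26  [N]
hop 7: (3,6) @ cyc 29  [N]
hop 8: (3,7) @ cyc 32  [N]

path = [(4,0), (3,0), (3,1), (3,2), (3,3), (3,4), (3,5), (3,6), (3,7)]
arrival = 32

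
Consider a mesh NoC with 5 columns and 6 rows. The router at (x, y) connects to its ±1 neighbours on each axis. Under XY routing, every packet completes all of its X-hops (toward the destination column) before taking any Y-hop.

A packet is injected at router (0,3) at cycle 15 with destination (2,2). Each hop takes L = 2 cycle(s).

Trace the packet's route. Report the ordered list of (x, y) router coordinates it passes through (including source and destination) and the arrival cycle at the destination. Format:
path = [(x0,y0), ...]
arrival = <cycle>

hop 0: (0,3) @ cyc 15
hop 1: (1,3) @ cyc 17  [E]
hop 2: (2,3) @ cyc 19  [E]
hop 3: (2,2) @ cyc 21  [S]

path = [(0,3), (1,3), (2,3), (2,2)]
arrival = 21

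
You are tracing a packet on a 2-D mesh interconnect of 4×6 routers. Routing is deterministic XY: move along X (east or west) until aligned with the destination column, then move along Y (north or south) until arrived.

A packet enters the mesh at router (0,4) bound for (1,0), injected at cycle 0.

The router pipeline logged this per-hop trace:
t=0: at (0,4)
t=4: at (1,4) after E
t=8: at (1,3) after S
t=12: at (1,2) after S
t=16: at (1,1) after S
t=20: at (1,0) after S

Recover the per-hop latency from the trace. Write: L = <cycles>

Δcyc across hop 0→1: 4 − 0 = 4.
Each hop adds L, hence L = 4.

L = 4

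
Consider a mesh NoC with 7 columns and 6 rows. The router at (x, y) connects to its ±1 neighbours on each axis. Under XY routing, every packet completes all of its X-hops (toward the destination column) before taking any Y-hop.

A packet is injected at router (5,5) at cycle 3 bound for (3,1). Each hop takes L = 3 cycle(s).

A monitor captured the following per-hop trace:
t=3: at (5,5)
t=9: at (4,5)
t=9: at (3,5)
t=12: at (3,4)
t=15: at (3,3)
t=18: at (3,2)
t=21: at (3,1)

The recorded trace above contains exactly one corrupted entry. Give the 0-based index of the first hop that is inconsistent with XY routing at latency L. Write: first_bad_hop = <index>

first_bad_hop = 1

[1] (-1,+0) / 6c ⇒ BAD: Δcyc=6≠L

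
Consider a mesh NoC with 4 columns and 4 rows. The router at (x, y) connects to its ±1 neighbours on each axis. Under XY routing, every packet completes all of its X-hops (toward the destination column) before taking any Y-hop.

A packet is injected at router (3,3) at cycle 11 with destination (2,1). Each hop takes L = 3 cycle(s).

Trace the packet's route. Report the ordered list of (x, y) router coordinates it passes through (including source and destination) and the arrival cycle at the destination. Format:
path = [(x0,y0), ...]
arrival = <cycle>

src (3,3)  cyc=11
W→(2,3)  cyc=14
S→(2,2)  cyc=17
S→(2,1)  cyc=20

path = [(3,3), (2,3), (2,2), (2,1)]
arrival = 20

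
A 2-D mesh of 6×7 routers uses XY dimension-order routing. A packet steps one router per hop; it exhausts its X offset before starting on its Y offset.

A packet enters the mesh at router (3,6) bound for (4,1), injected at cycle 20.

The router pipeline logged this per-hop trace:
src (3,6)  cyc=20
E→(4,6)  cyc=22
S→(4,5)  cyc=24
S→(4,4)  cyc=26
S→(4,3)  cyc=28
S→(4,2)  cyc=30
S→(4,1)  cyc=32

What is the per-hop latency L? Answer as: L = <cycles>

L = 2

Between hops 0 and 1 the cycle counter advances 22 − 20 = 2.
That increment is L by definition: L = 2.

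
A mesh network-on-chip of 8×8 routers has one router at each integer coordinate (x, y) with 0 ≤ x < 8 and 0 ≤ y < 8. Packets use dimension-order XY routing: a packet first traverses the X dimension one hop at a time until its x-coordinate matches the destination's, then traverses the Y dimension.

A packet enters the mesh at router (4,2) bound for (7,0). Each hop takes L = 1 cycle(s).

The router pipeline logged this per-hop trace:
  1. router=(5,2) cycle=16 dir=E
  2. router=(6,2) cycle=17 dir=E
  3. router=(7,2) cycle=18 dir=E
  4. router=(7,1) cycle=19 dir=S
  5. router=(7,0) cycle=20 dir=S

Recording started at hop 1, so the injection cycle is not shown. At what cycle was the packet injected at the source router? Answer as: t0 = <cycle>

Hop 1 reached at cycle 16; hop k is at t0 + k·L.
t0 = cyc[1] − L = 16 − 1 = 15.

t0 = 15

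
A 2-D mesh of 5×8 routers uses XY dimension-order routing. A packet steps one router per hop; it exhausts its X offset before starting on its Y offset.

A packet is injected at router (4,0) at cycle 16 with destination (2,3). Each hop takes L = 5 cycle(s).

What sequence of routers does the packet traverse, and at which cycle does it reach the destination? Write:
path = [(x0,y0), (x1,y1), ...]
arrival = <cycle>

src (4,0)  cyc=16
W→(3,0)  cyc=21
W→(2,0)  cyc=26
N→(2,1)  cyc=31
N→(2,2)  cyc=36
N→(2,3)  cyc=41

path = [(4,0), (3,0), (2,0), (2,1), (2,2), (2,3)]
arrival = 41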